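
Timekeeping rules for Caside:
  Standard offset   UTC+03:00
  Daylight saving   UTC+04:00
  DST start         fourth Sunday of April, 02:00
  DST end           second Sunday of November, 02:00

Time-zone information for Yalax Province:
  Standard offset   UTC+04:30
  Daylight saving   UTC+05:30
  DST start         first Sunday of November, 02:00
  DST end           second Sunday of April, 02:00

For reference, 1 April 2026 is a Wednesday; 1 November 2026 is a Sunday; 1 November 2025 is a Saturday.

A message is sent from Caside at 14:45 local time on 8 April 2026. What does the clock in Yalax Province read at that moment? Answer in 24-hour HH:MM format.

1 April 2026 is a Wednesday, so the first Sunday is April 5 and the fourth is April 26.
1 November 2026 is a Sunday, so the first Sunday is November 1 and the second is November 8.
Daylight saving runs 26 April – 8 November; 8 April 2026 is outside that window, so Caside is on standard time at UTC+03:00.
14:45 Caside − 3h = 11:45 UTC.
1 November 2025 is a Saturday, so the first Sunday is November 2.
1 April 2026 is a Wednesday, so the first Sunday is April 5 and the second is April 12.
At the standard offset (UTC+04:30), 11:45 UTC + 4h30m = 16:15 Yalax Province standard time.
The standard-time date in Yalax Province, 8 April 2026, falls between 2 November 2025 and 12 April 2026, so daylight saving is in effect and Yalax Province is at UTC+05:30.
11:45 UTC + 5h30m = 17:15 Yalax Province.

17:15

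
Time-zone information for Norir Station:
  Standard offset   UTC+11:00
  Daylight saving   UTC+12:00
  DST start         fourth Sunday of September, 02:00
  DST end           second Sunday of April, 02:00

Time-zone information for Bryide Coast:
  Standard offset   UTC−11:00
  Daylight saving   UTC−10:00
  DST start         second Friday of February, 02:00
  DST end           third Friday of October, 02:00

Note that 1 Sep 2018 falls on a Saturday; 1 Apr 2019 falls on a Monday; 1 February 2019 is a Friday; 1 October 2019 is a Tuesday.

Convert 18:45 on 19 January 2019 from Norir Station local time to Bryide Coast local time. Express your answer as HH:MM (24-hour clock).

19:45

1 September 2018 is a Saturday, so the first Sunday is September 2 and the fourth is September 23.
1 April 2019 is a Monday, so the first Sunday is April 7 and the second is April 14.
Daylight saving runs 23 September 2018 – 14 April 2019; 19 January 2019 is inside that window, so Norir Station is at UTC+12:00.
18:45 Norir Station − 12h = 06:45 UTC.
1 February 2019 is a Friday, so the first Friday is February 1 and the second is February 8.
1 October 2019 is a Tuesday, so the first Friday is October 4 and the third is October 18.
At the standard offset (UTC−11:00), 06:45 UTC − 11h = 19:45 Bryide Coast standard time (rolling into the previous day, 18 January 2019).
The standard-time date in Bryide Coast, 18 January 2019, does not fall between 8 February and 18 October, so daylight saving is not in effect and Bryide Coast is at UTC−11:00.
06:45 UTC − 11h = 19:45 Bryide Coast (rolling into the previous day, 18 January 2019).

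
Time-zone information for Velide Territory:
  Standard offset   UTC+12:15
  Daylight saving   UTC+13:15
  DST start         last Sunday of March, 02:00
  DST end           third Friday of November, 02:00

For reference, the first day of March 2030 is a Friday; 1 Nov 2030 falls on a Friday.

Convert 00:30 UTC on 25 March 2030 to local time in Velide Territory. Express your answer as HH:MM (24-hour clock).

1 March 2030 is a Friday, so Sundays fall on 3, 10, 17, 24, 31; the last is March 31.
1 November 2030 is a Friday, so the first Friday is November 1 and the third is November 15.
At the standard offset (UTC+12:15), 00:30 UTC + 12h15m = 12:45 Velide Territory standard time.
The standard-time date in Velide Territory, 25 March 2030, does not fall between 31 March and 15 November, so daylight saving is not in effect and Velide Territory is at UTC+12:15.
00:30 UTC + 12h15m = 12:45 local.

12:45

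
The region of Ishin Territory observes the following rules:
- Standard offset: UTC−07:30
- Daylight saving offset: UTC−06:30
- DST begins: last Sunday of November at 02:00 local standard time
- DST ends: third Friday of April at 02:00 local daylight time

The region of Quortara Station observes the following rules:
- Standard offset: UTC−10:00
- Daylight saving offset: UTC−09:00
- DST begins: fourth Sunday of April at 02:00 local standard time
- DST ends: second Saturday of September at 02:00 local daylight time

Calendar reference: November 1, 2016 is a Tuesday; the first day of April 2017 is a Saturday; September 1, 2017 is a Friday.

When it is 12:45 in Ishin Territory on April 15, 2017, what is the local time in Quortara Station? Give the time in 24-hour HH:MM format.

1 November 2016 is a Tuesday, so Sundays fall on 6, 13, 20, 27; the last is November 27.
1 April 2017 is a Saturday, so the first Friday is April 7 and the third is April 21.
April 15, 2017 lies within the daylight-saving period (27 November 2016 – 21 April 2017), so Ishin Territory is on daylight time, UTC−06:30.
12:45 Ishin Territory + 6h30m = 19:15 UTC.
1 April 2017 is a Saturday, so the first Sunday is April 2 and the fourth is April 23.
1 September 2017 is a Friday, so the first Saturday is September 2 and the second is September 9.
At the standard offset (UTC−10:00), 19:15 UTC − 10h = 09:15 Quortara Station standard time.
The standard-time date in Quortara Station, April 15, 2017, is outside the daylight-saving period (23 April – 9 September), so Quortara Station is on standard time, UTC−10:00.
19:15 UTC − 10h = 09:15 Quortara Station.

09:15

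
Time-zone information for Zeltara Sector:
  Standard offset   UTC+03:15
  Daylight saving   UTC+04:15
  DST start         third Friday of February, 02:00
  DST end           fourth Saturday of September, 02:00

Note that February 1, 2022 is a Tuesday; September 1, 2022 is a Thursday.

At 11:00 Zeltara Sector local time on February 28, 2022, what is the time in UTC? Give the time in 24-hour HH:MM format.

1 February 2022 is a Tuesday, so the first Friday is February 4 and the third is February 18.
1 September 2022 is a Thursday, so the first Saturday is September 3 and the fourth is September 24.
February 28, 2022 falls between 18 February and 24 September, so daylight saving is in effect and Zeltara Sector is at UTC+04:15.
11:00 local − 4h15m = 06:45 UTC.

06:45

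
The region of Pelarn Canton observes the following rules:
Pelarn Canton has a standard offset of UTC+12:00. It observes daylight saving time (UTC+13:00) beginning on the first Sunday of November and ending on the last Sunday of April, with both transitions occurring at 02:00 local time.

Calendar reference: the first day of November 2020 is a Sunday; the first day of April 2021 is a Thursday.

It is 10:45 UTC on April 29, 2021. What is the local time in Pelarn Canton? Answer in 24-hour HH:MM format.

1 November 2020 is a Sunday, so the first Sunday is November 1.
1 April 2021 is a Thursday, so Sundays fall on 4, 11, 18, 25; the last is April 25.
At the standard offset (UTC+12:00), 10:45 UTC + 12h = 22:45 Pelarn Canton standard time.
Daylight saving runs 1 November 2020 – 25 April 2021; the standard-time date in Pelarn Canton, April 29, 2021, is outside that window, so Pelarn Canton is on standard time at UTC+12:00.
10:45 UTC + 12h = 22:45 local.

22:45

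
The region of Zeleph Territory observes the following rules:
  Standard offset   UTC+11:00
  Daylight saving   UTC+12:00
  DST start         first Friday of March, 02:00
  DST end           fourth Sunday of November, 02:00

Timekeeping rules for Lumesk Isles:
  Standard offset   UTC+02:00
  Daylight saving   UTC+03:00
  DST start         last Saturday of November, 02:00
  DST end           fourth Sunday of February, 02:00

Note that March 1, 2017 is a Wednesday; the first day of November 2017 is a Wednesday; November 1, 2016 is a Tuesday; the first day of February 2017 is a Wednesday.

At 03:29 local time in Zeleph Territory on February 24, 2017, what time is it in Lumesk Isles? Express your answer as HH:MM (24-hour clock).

19:29

1 March 2017 is a Wednesday, so the first Friday is March 3.
1 November 2017 is a Wednesday, so the first Sunday is November 5 and the fourth is November 26.
Daylight saving runs 3 March – 26 November; February 24, 2017 is outside that window, so Zeleph Territory is on standard time at UTC+11:00.
03:29 Zeleph Territory − 11h = 16:29 UTC (rolling into the previous day, 23 February 2017).
1 November 2016 is a Tuesday, so Saturdays fall on 5, 12, 19, 26; the last is November 26.
1 February 2017 is a Wednesday, so the first Sunday is February 5 and the fourth is February 26.
At the standard offset (UTC+02:00), 16:29 UTC + 2h = 18:29 Lumesk Isles standard time.
The standard-time date in Lumesk Isles, February 23, 2017, lies within the daylight-saving period (26 November 2016 – 26 February 2017), so Lumesk Isles is on daylight time, UTC+03:00.
16:29 UTC + 3h = 19:29 Lumesk Isles.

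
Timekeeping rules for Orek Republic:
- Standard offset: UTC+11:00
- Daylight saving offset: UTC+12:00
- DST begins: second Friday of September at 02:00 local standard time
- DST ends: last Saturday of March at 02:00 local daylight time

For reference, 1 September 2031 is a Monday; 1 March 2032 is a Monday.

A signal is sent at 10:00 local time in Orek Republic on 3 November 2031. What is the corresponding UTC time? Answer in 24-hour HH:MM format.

22:00

1 September 2031 is a Monday, so the first Friday is September 5 and the second is September 12.
1 March 2032 is a Monday, so Saturdays fall on 6, 13, 20, 27; the last is March 27.
3 November 2031 falls between 12 September 2031 and 27 March 2032, so daylight saving is in effect and Orek Republic is at UTC+12:00.
10:00 local − 12h = 22:00 UTC (rolling into the previous day, 2 November 2031).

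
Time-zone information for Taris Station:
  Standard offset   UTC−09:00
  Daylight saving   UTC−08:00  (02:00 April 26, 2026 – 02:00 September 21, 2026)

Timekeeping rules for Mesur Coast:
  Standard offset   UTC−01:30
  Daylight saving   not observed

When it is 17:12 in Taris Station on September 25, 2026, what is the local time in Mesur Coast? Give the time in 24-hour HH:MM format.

September 25, 2026 is outside the daylight-saving period (26 April – 21 September), so Taris Station is on standard time, UTC−09:00.
17:12 Taris Station + 9h = 02:12 UTC (rolling into the next day, 26 September 2026).
Mesur Coast stays on UTC−01:30 all year.
02:12 UTC − 1h30m = 00:42 Mesur Coast.

00:42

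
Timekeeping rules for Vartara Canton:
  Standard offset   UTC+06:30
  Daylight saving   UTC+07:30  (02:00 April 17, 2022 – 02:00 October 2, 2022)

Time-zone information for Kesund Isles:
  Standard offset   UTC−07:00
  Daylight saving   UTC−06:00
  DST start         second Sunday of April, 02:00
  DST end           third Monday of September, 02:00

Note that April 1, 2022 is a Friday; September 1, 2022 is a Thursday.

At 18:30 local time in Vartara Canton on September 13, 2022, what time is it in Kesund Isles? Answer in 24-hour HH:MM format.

05:00

Daylight saving runs 17 April – 2 October; September 13, 2022 is inside that window, so Vartara Canton is at UTC+07:30.
18:30 Vartara Canton − 7h30m = 11:00 UTC.
1 April 2022 is a Friday, so the first Sunday is April 3 and the second is April 10.
1 September 2022 is a Thursday, so the first Monday is September 5 and the third is September 19.
At the standard offset (UTC−07:00), 11:00 UTC − 7h = 04:00 Kesund Isles standard time.
The standard-time date in Kesund Isles, September 13, 2022, falls between 10 April and 19 September, so daylight saving is in effect and Kesund Isles is at UTC−06:00.
11:00 UTC − 6h = 05:00 Kesund Isles.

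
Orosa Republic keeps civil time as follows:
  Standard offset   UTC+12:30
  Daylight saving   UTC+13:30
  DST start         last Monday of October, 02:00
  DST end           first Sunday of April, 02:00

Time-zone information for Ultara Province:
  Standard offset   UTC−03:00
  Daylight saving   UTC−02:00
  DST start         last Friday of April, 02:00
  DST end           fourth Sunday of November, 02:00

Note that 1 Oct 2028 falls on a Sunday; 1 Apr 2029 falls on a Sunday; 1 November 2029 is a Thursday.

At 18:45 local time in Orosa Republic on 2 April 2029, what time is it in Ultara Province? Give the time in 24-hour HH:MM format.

1 October 2028 is a Sunday, so Mondays fall on 2, 9, 16, 23, 30; the last is October 30.
1 April 2029 is a Sunday, so the first Sunday is April 1.
Daylight saving runs 30 October 2028 – 1 April 2029; 2 April 2029 is outside that window, so Orosa Republic is on standard time at UTC+12:30.
18:45 Orosa Republic − 12h30m = 06:15 UTC.
1 April 2029 is a Sunday, so Fridays fall on 6, 13, 20, 27; the last is April 27.
1 November 2029 is a Thursday, so the first Sunday is November 4 and the fourth is November 25.
At the standard offset (UTC−03:00), 06:15 UTC − 3h = 03:15 Ultara Province standard time.
The standard-time date in Ultara Province, 2 April 2029, does not fall between 27 April and 25 November, so daylight saving is not in effect and Ultara Province is at UTC−03:00.
06:15 UTC − 3h = 03:15 Ultara Province.

03:15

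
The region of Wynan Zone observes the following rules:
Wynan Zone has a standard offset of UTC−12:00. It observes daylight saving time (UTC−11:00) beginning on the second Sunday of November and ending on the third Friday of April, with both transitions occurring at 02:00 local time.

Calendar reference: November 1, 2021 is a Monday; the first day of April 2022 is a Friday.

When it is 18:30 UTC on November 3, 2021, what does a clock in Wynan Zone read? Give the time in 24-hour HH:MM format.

06:30

1 November 2021 is a Monday, so the first Sunday is November 7 and the second is November 14.
1 April 2022 is a Friday, so the first Friday is April 1 and the third is April 15.
At the standard offset (UTC−12:00), 18:30 UTC − 12h = 06:30 Wynan Zone standard time.
The standard-time date in Wynan Zone, November 3, 2021, does not fall between 14 November 2021 and 15 April 2022, so daylight saving is not in effect and Wynan Zone is at UTC−12:00.
18:30 UTC − 12h = 06:30 local.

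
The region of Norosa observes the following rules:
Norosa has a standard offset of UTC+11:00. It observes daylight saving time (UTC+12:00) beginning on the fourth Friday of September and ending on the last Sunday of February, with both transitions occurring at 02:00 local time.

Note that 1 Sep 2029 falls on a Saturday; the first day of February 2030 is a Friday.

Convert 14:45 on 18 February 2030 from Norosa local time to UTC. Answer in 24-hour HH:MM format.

1 September 2029 is a Saturday, so the first Friday is September 7 and the fourth is September 28.
1 February 2030 is a Friday, so Sundays fall on 3, 10, 17, 24; the last is February 24.
Daylight saving runs 28 September 2029 – 24 February 2030; 18 February 2030 is inside that window, so Norosa is at UTC+12:00.
14:45 local − 12h = 02:45 UTC.

02:45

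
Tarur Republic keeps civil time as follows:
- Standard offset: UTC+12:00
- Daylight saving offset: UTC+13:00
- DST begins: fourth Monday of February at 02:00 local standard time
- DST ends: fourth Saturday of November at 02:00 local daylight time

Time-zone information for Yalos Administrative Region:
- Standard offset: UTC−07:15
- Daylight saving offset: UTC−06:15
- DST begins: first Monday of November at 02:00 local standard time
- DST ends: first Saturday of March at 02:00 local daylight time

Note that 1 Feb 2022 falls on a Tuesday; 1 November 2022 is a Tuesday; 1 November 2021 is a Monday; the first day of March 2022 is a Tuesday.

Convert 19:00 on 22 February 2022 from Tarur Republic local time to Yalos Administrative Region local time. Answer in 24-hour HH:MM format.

1 February 2022 is a Tuesday, so the first Monday is February 7 and the fourth is February 28.
1 November 2022 is a Tuesday, so the first Saturday is November 5 and the fourth is November 26.
22 February 2022 does not fall between 28 February and 26 November, so daylight saving is not in effect and Tarur Republic is at UTC+12:00.
19:00 Tarur Republic − 12h = 07:00 UTC.
1 November 2021 is a Monday, so the first Monday is November 1.
1 March 2022 is a Tuesday, so the first Saturday is March 5.
At the standard offset (UTC−07:15), 07:00 UTC − 7h15m = 23:45 Yalos Administrative Region standard time (rolling into the previous day, 21 February 2022).
The standard-time date in Yalos Administrative Region, 21 February 2022, lies within the daylight-saving period (1 November 2021 – 5 March 2022), so Yalos Administrative Region is on daylight time, UTC−06:15.
07:00 UTC − 6h15m = 00:45 Yalos Administrative Region.

00:45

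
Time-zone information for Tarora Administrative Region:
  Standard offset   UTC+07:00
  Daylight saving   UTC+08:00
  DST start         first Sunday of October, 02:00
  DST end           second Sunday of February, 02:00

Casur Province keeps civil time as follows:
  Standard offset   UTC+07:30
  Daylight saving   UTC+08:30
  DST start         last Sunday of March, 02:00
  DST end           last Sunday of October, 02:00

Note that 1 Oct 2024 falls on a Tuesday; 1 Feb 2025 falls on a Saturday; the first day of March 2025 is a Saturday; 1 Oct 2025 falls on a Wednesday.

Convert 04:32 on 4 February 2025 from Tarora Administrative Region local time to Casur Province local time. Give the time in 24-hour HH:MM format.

1 October 2024 is a Tuesday, so the first Sunday is October 6.
1 February 2025 is a Saturday, so the first Sunday is February 2 and the second is February 9.
4 February 2025 lies within the daylight-saving period (6 October 2024 – 9 February 2025), so Tarora Administrative Region is on daylight time, UTC+08:00.
04:32 Tarora Administrative Region − 8h = 20:32 UTC (rolling into the previous day, 3 February 2025).
1 March 2025 is a Saturday, so Sundays fall on 2, 9, 16, 23, 30; the last is March 30.
1 October 2025 is a Wednesday, so Sundays fall on 5, 12, 19, 26; the last is October 26.
At the standard offset (UTC+07:30), 20:32 UTC + 7h30m = 04:02 Casur Province standard time (rolling into the next day, 4 February 2025).
The standard-time date in Casur Province, 4 February 2025, is outside the daylight-saving period (30 March – 26 October), so Casur Province is on standard time, UTC+07:30.
20:32 UTC + 7h30m = 04:02 Casur Province (rolling into the next day, 4 February 2025).

04:02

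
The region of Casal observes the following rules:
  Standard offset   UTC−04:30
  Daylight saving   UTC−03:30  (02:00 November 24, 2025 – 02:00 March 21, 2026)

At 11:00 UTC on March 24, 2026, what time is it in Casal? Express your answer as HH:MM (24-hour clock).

06:30

At the standard offset (UTC−04:30), 11:00 UTC − 4h30m = 06:30 Casal standard time.
The standard-time date in Casal, March 24, 2026, does not fall between 24 November 2025 and 21 March 2026, so daylight saving is not in effect and Casal is at UTC−04:30.
11:00 UTC − 4h30m = 06:30 local.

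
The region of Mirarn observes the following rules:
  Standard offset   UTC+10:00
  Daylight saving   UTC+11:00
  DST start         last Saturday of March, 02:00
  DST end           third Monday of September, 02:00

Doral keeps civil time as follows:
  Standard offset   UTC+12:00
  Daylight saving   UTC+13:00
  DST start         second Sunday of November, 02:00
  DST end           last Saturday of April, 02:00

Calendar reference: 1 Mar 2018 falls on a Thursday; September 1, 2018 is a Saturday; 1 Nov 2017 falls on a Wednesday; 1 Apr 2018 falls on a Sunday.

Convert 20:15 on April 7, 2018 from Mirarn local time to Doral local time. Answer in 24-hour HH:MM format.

22:15

1 March 2018 is a Thursday, so Saturdays fall on 3, 10, 17, 24, 31; the last is March 31.
1 September 2018 is a Saturday, so the first Monday is September 3 and the third is September 17.
Daylight saving runs 31 March – 17 September; April 7, 2018 is inside that window, so Mirarn is at UTC+11:00.
20:15 Mirarn − 11h = 09:15 UTC.
1 November 2017 is a Wednesday, so the first Sunday is November 5 and the second is November 12.
1 April 2018 is a Sunday, so Saturdays fall on 7, 14, 21, 28; the last is April 28.
At the standard offset (UTC+12:00), 09:15 UTC + 12h = 21:15 Doral standard time.
Daylight saving runs 12 November 2017 – 28 April 2018; the standard-time date in Doral, April 7, 2018, is inside that window, so Doral is at UTC+13:00.
09:15 UTC + 13h = 22:15 Doral.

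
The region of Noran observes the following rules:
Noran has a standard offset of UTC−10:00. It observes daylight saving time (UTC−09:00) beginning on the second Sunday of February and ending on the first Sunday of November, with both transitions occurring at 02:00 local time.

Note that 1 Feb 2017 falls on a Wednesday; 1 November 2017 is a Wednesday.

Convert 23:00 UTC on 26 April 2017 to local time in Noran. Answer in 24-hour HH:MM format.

1 February 2017 is a Wednesday, so the first Sunday is February 5 and the second is February 12.
1 November 2017 is a Wednesday, so the first Sunday is November 5.
At the standard offset (UTC−10:00), 23:00 UTC − 10h = 13:00 Noran standard time.
The standard-time date in Noran, 26 April 2017, falls between 12 February and 5 November, so daylight saving is in effect and Noran is at UTC−09:00.
23:00 UTC − 9h = 14:00 local.

14:00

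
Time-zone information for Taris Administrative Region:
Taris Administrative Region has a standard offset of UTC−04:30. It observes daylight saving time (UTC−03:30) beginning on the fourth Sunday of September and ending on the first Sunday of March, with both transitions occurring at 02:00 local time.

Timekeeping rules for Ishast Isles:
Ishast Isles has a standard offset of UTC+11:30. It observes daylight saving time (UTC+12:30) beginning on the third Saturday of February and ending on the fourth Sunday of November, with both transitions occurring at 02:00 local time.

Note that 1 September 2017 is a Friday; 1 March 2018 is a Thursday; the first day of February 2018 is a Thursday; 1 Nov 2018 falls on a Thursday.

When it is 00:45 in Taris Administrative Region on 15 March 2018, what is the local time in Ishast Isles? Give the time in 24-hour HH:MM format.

17:45

1 September 2017 is a Friday, so the first Sunday is September 3 and the fourth is September 24.
1 March 2018 is a Thursday, so the first Sunday is March 4.
Daylight saving runs 24 September 2017 – 4 March 2018; 15 March 2018 is outside that window, so Taris Administrative Region is on standard time at UTC−04:30.
00:45 Taris Administrative Region + 4h30m = 05:15 UTC.
1 February 2018 is a Thursday, so the first Saturday is February 3 and the third is February 17.
1 November 2018 is a Thursday, so the first Sunday is November 4 and the fourth is November 25.
At the standard offset (UTC+11:30), 05:15 UTC + 11h30m = 16:45 Ishast Isles standard time.
The standard-time date in Ishast Isles, 15 March 2018, falls between 17 February and 25 November, so daylight saving is in effect and Ishast Isles is at UTC+12:30.
05:15 UTC + 12h30m = 17:45 Ishast Isles.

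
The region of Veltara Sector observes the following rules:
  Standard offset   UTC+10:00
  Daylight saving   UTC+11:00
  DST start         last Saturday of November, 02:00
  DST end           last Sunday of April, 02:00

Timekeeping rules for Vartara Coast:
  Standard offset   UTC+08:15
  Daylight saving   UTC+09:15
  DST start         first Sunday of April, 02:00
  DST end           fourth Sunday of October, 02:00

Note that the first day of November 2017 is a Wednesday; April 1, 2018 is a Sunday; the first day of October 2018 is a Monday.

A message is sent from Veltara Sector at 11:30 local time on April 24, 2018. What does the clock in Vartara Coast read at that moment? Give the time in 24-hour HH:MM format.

1 November 2017 is a Wednesday, so Saturdays fall on 4, 11, 18, 25; the last is November 25.
1 April 2018 is a Sunday, so Sundays fall on 1, 8, 15, 22, 29; the last is April 29.
April 24, 2018 lies within the daylight-saving period (25 November 2017 – 29 April 2018), so Veltara Sector is on daylight time, UTC+11:00.
11:30 Veltara Sector − 11h = 00:30 UTC.
1 April 2018 is a Sunday, so the first Sunday is April 1.
1 October 2018 is a Monday, so the first Sunday is October 7 and the fourth is October 28.
At the standard offset (UTC+08:15), 00:30 UTC + 8h15m = 08:45 Vartara Coast standard time.
Daylight saving runs 1 April – 28 October; the standard-time date in Vartara Coast, April 24, 2018, is inside that window, so Vartara Coast is at UTC+09:15.
00:30 UTC + 9h15m = 09:45 Vartara Coast.

09:45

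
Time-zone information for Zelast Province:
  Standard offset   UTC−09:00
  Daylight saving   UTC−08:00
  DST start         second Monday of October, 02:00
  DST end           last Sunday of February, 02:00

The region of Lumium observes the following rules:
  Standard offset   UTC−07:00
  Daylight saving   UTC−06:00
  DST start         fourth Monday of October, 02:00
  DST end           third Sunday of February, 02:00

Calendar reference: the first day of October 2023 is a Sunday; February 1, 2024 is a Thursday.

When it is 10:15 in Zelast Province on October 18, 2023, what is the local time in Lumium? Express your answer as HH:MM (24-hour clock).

11:15

1 October 2023 is a Sunday, so the first Monday is October 2 and the second is October 9.
1 February 2024 is a Thursday, so Sundays fall on 4, 11, 18, 25; the last is February 25.
Daylight saving runs 9 October 2023 – 25 February 2024; October 18, 2023 is inside that window, so Zelast Province is at UTC−08:00.
10:15 Zelast Province + 8h = 18:15 UTC.
1 October 2023 is a Sunday, so the first Monday is October 2 and the fourth is October 23.
1 February 2024 is a Thursday, so the first Sunday is February 4 and the third is February 18.
At the standard offset (UTC−07:00), 18:15 UTC − 7h = 11:15 Lumium standard time.
Daylight saving runs 23 October 2023 – 18 February 2024; the standard-time date in Lumium, October 18, 2023, is outside that window, so Lumium is on standard time at UTC−07:00.
18:15 UTC − 7h = 11:15 Lumium.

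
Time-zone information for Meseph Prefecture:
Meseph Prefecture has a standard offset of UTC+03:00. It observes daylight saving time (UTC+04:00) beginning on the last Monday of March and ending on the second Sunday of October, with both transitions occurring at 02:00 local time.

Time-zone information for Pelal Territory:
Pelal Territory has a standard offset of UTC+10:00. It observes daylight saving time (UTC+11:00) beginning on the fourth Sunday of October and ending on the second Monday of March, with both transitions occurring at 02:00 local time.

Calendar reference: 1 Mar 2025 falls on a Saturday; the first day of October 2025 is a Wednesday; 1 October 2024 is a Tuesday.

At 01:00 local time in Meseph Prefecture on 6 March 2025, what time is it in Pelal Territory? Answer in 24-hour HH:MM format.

09:00

1 March 2025 is a Saturday, so Mondays fall on 3, 10, 17, 24, 31; the last is March 31.
1 October 2025 is a Wednesday, so the first Sunday is October 5 and the second is October 12.
6 March 2025 is outside the daylight-saving period (31 March – 12 October), so Meseph Prefecture is on standard time, UTC+03:00.
01:00 Meseph Prefecture − 3h = 22:00 UTC (rolling into the previous day, 5 March 2025).
1 October 2024 is a Tuesday, so the first Sunday is October 6 and the fourth is October 27.
1 March 2025 is a Saturday, so the first Monday is March 3 and the second is March 10.
At the standard offset (UTC+10:00), 22:00 UTC + 10h = 08:00 Pelal Territory standard time (rolling into the next day, 6 March 2025).
The standard-time date in Pelal Territory, 6 March 2025, falls between 27 October 2024 and 10 March 2025, so daylight saving is in effect and Pelal Territory is at UTC+11:00.
22:00 UTC + 11h = 09:00 Pelal Territory (rolling into the next day, 6 March 2025).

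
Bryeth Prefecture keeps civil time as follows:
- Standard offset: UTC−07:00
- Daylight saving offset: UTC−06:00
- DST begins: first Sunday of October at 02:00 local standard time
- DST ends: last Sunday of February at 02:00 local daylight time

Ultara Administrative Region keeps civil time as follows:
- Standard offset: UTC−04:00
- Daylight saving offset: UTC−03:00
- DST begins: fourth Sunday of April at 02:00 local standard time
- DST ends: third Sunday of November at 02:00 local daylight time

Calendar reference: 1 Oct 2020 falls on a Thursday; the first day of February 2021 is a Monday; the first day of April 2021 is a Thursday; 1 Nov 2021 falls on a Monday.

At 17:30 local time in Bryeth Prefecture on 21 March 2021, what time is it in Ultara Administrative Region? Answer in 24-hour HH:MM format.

20:30

1 October 2020 is a Thursday, so the first Sunday is October 4.
1 February 2021 is a Monday, so Sundays fall on 7, 14, 21, 28; the last is February 28.
Daylight saving runs 4 October 2020 – 28 February 2021; 21 March 2021 is outside that window, so Bryeth Prefecture is on standard time at UTC−07:00.
17:30 Bryeth Prefecture + 7h = 00:30 UTC (rolling into the next day, 22 March 2021).
1 April 2021 is a Thursday, so the first Sunday is April 4 and the fourth is April 25.
1 November 2021 is a Monday, so the first Sunday is November 7 and the third is November 21.
At the standard offset (UTC−04:00), 00:30 UTC − 4h = 20:30 Ultara Administrative Region standard time (rolling into the previous day, 21 March 2021).
The standard-time date in Ultara Administrative Region, 21 March 2021, is outside the daylight-saving period (25 April – 21 November), so Ultara Administrative Region is on standard time, UTC−04:00.
00:30 UTC − 4h = 20:30 Ultara Administrative Region (rolling into the previous day, 21 March 2021).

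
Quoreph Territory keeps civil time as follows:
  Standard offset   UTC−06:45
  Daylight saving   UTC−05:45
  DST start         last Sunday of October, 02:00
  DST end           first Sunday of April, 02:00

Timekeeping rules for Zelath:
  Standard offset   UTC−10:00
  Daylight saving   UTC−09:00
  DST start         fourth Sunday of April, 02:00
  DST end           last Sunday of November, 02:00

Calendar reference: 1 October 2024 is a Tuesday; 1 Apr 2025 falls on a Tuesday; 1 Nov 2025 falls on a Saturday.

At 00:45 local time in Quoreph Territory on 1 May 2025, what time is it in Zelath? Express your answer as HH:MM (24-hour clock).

22:30

1 October 2024 is a Tuesday, so Sundays fall on 6, 13, 20, 27; the last is October 27.
1 April 2025 is a Tuesday, so the first Sunday is April 6.
1 May 2025 is outside the daylight-saving period (27 October 2024 – 6 April 2025), so Quoreph Territory is on standard time, UTC−06:45.
00:45 Quoreph Territory + 6h45m = 07:30 UTC.
1 April 2025 is a Tuesday, so the first Sunday is April 6 and the fourth is April 27.
1 November 2025 is a Saturday, so Sundays fall on 2, 9, 16, 23, 30; the last is November 30.
At the standard offset (UTC−10:00), 07:30 UTC − 10h = 21:30 Zelath standard time (rolling into the previous day, 30 April 2025).
Daylight saving runs 27 April – 30 November; the standard-time date in Zelath, 30 April 2025, is inside that window, so Zelath is at UTC−09:00.
07:30 UTC − 9h = 22:30 Zelath (rolling into the previous day, 30 April 2025).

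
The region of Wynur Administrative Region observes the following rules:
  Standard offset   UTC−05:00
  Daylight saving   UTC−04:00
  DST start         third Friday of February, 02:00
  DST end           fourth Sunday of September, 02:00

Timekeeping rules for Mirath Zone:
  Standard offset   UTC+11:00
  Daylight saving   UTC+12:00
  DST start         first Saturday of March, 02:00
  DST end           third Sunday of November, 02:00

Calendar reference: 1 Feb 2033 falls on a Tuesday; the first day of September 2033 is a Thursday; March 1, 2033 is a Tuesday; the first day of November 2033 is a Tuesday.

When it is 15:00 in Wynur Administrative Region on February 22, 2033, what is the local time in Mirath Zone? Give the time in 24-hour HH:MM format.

06:00

1 February 2033 is a Tuesday, so the first Friday is February 4 and the third is February 18.
1 September 2033 is a Thursday, so the first Sunday is September 4 and the fourth is September 25.
February 22, 2033 lies within the daylight-saving period (18 February – 25 September), so Wynur Administrative Region is on daylight time, UTC−04:00.
15:00 Wynur Administrative Region + 4h = 19:00 UTC.
1 March 2033 is a Tuesday, so the first Saturday is March 5.
1 November 2033 is a Tuesday, so the first Sunday is November 6 and the third is November 20.
At the standard offset (UTC+11:00), 19:00 UTC + 11h = 06:00 Mirath Zone standard time (rolling into the next day, 23 February 2033).
Daylight saving runs 5 March – 20 November; the standard-time date in Mirath Zone, February 23, 2033, is outside that window, so Mirath Zone is on standard time at UTC+11:00.
19:00 UTC + 11h = 06:00 Mirath Zone (rolling into the next day, 23 February 2033).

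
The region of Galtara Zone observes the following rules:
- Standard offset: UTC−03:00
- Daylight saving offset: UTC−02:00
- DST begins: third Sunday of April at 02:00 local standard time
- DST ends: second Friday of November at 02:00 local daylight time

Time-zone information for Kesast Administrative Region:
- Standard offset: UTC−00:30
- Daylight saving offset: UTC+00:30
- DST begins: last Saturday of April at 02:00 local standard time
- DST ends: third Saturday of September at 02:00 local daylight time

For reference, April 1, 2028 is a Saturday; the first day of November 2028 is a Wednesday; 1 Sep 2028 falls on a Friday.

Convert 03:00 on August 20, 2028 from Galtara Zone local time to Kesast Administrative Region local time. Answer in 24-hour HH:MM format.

1 April 2028 is a Saturday, so the first Sunday is April 2 and the third is April 16.
1 November 2028 is a Wednesday, so the first Friday is November 3 and the second is November 10.
Daylight saving runs 16 April – 10 November; August 20, 2028 is inside that window, so Galtara Zone is at UTC−02:00.
03:00 Galtara Zone + 2h = 05:00 UTC.
1 April 2028 is a Saturday, so Saturdays fall on 1, 8, 15, 22, 29; the last is April 29.
1 September 2028 is a Friday, so the first Saturday is September 2 and the third is September 16.
At the standard offset (UTC−00:30), 05:00 UTC − 0h30m = 04:30 Kesast Administrative Region standard time.
Daylight saving runs 29 April – 16 September; the standard-time date in Kesast Administrative Region, August 20, 2028, is inside that window, so Kesast Administrative Region is at UTC+00:30.
05:00 UTC + 0h30m = 05:30 Kesast Administrative Region.

05:30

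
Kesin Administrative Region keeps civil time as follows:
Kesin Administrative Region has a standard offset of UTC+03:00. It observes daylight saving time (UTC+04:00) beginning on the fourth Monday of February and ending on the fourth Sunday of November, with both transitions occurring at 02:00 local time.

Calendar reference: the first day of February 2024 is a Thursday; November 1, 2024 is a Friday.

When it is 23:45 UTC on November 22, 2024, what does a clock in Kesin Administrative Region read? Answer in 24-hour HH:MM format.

1 February 2024 is a Thursday, so the first Monday is February 5 and the fourth is February 26.
1 November 2024 is a Friday, so the first Sunday is November 3 and the fourth is November 24.
At the standard offset (UTC+03:00), 23:45 UTC + 3h = 02:45 Kesin Administrative Region standard time (rolling into the next day, 23 November 2024).
The standard-time date in Kesin Administrative Region, November 23, 2024, falls between 26 February and 24 November, so daylight saving is in effect and Kesin Administrative Region is at UTC+04:00.
23:45 UTC + 4h = 03:45 local (rolling into the next day, 23 November 2024).

03:45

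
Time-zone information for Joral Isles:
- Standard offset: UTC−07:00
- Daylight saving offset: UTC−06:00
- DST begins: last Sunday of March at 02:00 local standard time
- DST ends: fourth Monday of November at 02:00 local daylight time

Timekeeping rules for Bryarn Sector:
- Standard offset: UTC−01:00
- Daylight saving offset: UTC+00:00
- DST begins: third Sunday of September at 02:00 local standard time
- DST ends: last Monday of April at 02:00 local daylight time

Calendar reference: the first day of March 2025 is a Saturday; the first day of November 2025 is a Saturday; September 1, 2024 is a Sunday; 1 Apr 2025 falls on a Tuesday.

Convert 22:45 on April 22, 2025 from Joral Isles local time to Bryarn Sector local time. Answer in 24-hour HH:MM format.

04:45

1 March 2025 is a Saturday, so Sundays fall on 2, 9, 16, 23, 30; the last is March 30.
1 November 2025 is a Saturday, so the first Monday is November 3 and the fourth is November 24.
April 22, 2025 falls between 30 March and 24 November, so daylight saving is in effect and Joral Isles is at UTC−06:00.
22:45 Joral Isles + 6h = 04:45 UTC (rolling into the next day, 23 April 2025).
1 September 2024 is a Sunday, so the first Sunday is September 1 and the third is September 15.
1 April 2025 is a Tuesday, so Mondays fall on 7, 14, 21, 28; the last is April 28.
At the standard offset (UTC−01:00), 04:45 UTC − 1h = 03:45 Bryarn Sector standard time.
Daylight saving runs 15 September 2024 – 28 April 2025; the standard-time date in Bryarn Sector, April 23, 2025, is inside that window, so Bryarn Sector is at UTC+00:00.
04:45 UTC + 0h = 04:45 Bryarn Sector.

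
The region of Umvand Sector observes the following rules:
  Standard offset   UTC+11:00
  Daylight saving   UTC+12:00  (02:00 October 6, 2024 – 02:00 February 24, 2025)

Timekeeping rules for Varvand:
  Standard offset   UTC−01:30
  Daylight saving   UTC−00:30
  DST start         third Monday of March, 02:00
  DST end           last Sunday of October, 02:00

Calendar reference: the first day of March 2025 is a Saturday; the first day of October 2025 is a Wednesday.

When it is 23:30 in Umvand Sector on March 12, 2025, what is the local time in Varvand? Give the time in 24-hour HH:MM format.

March 12, 2025 does not fall between 6 October 2024 and 24 February 2025, so daylight saving is not in effect and Umvand Sector is at UTC+11:00.
23:30 Umvand Sector − 11h = 12:30 UTC.
1 March 2025 is a Saturday, so the first Monday is March 3 and the third is March 17.
1 October 2025 is a Wednesday, so Sundays fall on 5, 12, 19, 26; the last is October 26.
At the standard offset (UTC−01:30), 12:30 UTC − 1h30m = 11:00 Varvand standard time.
The standard-time date in Varvand, March 12, 2025, is outside the daylight-saving period (17 March – 26 October), so Varvand is on standard time, UTC−01:30.
12:30 UTC − 1h30m = 11:00 Varvand.

11:00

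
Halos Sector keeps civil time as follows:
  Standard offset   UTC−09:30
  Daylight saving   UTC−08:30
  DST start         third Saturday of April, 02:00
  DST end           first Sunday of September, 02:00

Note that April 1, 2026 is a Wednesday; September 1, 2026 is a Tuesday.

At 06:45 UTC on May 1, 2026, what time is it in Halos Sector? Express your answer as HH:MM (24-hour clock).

22:15

1 April 2026 is a Wednesday, so the first Saturday is April 4 and the third is April 18.
1 September 2026 is a Tuesday, so the first Sunday is September 6.
At the standard offset (UTC−09:30), 06:45 UTC − 9h30m = 21:15 Halos Sector standard time (rolling into the previous day, 30 April 2026).
The standard-time date in Halos Sector, April 30, 2026, falls between 18 April and 6 September, so daylight saving is in effect and Halos Sector is at UTC−08:30.
06:45 UTC − 8h30m = 22:15 local (rolling into the previous day, 30 April 2026).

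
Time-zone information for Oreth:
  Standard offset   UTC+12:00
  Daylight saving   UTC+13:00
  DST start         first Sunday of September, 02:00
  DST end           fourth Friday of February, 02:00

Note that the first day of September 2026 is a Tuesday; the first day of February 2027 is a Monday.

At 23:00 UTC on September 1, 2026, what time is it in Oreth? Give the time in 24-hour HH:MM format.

1 September 2026 is a Tuesday, so the first Sunday is September 6.
1 February 2027 is a Monday, so the first Friday is February 5 and the fourth is February 26.
At the standard offset (UTC+12:00), 23:00 UTC + 12h = 11:00 Oreth standard time (rolling into the next day, 2 September 2026).
Daylight saving runs 6 September 2026 – 26 February 2027; the standard-time date in Oreth, September 2, 2026, is outside that window, so Oreth is on standard time at UTC+12:00.
23:00 UTC + 12h = 11:00 local (rolling into the next day, 2 September 2026).

11:00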